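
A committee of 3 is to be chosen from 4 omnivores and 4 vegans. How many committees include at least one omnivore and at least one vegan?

Unrestricted: C(8,3) = 56 ways to pick any 3 of the 8.
Selections missing a whole group: no omnivores → C(4,3) = 4; no vegans → C(4,3) = 4.
Both groups omitted at once is impossible, so 56 − 8 = 48.

48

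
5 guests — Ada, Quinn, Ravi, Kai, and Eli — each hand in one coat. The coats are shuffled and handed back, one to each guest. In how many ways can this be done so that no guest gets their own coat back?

Count assignments avoiding every fixed point. For any j of the 5 guests fixed to their own coat, the other 5−j can be arranged in (5−j)! ways.
By inclusion–exclusion this is Σ_{j=0}^{5} (−1)^j C(5,j)·(5−j)!.
Computing: 120 − 120 + 60 − 20 + 5 − 1 = 44.

44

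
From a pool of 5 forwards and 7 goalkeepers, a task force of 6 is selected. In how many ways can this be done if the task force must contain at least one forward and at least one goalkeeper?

917

With no constraint there are C(12,6) = 924 possible selections.
Subtract selections that omit an entire group: no forwards → C(7,6) = 7; no goalkeepers → C(5,6) = 0.
Both groups omitted at once is impossible, so 924 − 7 = 917.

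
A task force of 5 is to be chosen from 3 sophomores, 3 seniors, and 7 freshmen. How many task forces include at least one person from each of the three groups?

Total 5-person selections from all 13: C(13,5) = 1287.
Subtract selections that omit an entire group: no sophomores → C(10,5) = 252; no seniors → C(10,5) = 252; no freshmen → C(6,5) = 6.
Add back selections omitting two groups (i.e. drawn from a single group): C(3,5) + C(3,5) + C(7,5) = 21.
By inclusion–exclusion: 1287 − 510 + 21 = 798.

798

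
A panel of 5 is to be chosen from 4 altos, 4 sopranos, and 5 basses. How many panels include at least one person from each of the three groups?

980

Unrestricted: C(13,5) = 1287 ways to pick any 5 of the 13.
Selections missing a whole group: no altos → C(9,5) = 126; no sopranos → C(9,5) = 126; no basses → C(8,5) = 56.
Add back selections omitting two groups (i.e. drawn from a single group): C(4,5) + C(4,5) + C(5,5) = 1.
By inclusion–exclusion: 1287 − 308 + 1 = 980.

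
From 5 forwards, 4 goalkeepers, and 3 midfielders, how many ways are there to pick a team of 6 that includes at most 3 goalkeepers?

Split by how many goalkeepers are chosen (0 through 3).
Sum: C(4,0)·C(8,6) + C(4,1)·C(8,5) + C(4,2)·C(8,4) + C(4,3)·C(8,3) = 28 + 224 + 420 + 224 = 896.

896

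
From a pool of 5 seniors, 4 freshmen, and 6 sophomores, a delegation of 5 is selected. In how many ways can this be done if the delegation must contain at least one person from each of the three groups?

2170

With no constraint there are C(15,5) = 3003 possible selections.
Subtract selections that omit an entire group: no seniors → C(10,5) = 252; no freshmen → C(11,5) = 462; no sophomores → C(9,5) = 126.
Add back selections omitting two groups (i.e. drawn from a single group): C(5,5) + C(4,5) + C(6,5) = 7.
By inclusion–exclusion: 3003 − 840 + 7 = 2170.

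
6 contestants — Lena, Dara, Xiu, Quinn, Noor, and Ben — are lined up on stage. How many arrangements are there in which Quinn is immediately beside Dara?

Treat {Quinn, Dara} as a single unit. There are 5 units to order, and the pair itself can be ordered 2 ways.
That gives 2 × 5! = 2 × 120 = 240.

240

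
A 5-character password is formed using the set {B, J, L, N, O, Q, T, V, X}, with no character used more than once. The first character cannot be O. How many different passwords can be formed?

13440

The first character has 9−1 = 8 choices (anything except O).
The remaining 4 characters are filled from the other 8 symbols without repetition: 8 × 7 × 6 × 5 = 1680.
Total: 8 × 1680 = 13440.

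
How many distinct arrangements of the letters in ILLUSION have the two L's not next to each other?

7560

There are 8!/(2!·2!) = 10080 arrangements of ILLUSION in total.
If the two L's are adjacent, glue them into one block, leaving 7 items to arrange: (7)!/(2!) = 2520 ways.
Hence 10080 − 2520 = 7560.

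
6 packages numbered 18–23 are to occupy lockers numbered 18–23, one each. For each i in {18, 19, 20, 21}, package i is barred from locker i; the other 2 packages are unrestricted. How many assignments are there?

Let Aᵢ (for 18 ≤ i ≤ 21) be the placements that put package i in its forbidden locker. Any j of these fix j positions, leaving (6−j)! ways to fill the rest, and there are C(4,j) ways to pick which j.
By inclusion–exclusion, the number of valid placements is Σ_{j=0}^{4} (−1)^j C(4,j)·(6−j)!.
Computing: 720 − 480 + 144 − 24 + 2 = 362.

362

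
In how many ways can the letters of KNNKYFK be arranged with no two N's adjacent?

300

Total arrangements of KNNKYFK: 7!/(3!·2!) = 420.
Arrangements with the N's together: treat NN as one letter, giving (6)!/(3!) = 120.
Subtracting, 420 − 120 = 300 arrangements keep the N's apart.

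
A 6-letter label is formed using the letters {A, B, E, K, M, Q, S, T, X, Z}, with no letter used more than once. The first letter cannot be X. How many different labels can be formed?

136080

The first letter has 10−1 = 9 choices (anything except X).
The remaining 5 letters are filled from the other 9 symbols without repetition: 9 × 8 × 7 × 6 × 5 = 15120.
Total: 9 × 15120 = 136080.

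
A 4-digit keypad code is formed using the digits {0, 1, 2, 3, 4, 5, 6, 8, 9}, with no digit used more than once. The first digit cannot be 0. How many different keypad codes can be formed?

2688

The first digit has 9−1 = 8 choices (anything except 0).
The remaining 3 digits are filled from the other 8 symbols without repetition: 8 × 7 × 6 = 336.
Total: 8 × 336 = 2688.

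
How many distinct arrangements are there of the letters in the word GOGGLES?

840

Letter multiplicities in GOGGLES: E×1, G×3, L×1, O×1, S×1.
The number of distinct arrangements is 7!/(3!) = 5040/6 = 840.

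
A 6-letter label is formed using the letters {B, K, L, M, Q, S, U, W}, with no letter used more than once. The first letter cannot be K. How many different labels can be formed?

The first letter has 8−1 = 7 choices (anything except K).
The remaining 5 letters are filled from the other 7 symbols without repetition: 7 × 6 × 5 × 4 × 3 = 2520.
Total: 7 × 2520 = 17640.

17640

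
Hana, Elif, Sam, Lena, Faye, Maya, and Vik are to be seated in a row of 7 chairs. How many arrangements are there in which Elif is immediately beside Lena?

1440

Treat {Elif, Lena} as a single unit. There are 6 units to order, and the pair itself can be ordered 2 ways.
That gives 2 × 6! = 2 × 720 = 1440.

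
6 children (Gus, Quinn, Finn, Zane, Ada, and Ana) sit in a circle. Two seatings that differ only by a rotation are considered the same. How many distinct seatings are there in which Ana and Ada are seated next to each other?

48

Glue Ana and Ada into a block (2 internal orders). Seating 5 units around a circle gives (4)! arrangements.
So 2 × (4)! = 2 × 24 = 48.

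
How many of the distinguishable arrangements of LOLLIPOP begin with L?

630

With the first slot taken by L, it remains to arrange the other 7 letters (OLLIPOP).
Those 7 letters have L appearing twice, O appearing twice, and P appearing twice, giving (7)!/(2!·2!·2!) = 630.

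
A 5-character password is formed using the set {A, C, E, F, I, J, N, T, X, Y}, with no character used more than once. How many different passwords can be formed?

30240

This is a permutation of 5 out of 10: P(10,5) = 10!/5!.
That product is 10 × 9 × 8 × 7 × 6 = 30240.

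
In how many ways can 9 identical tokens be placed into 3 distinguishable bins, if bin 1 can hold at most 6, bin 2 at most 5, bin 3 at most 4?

Without the upper bounds there are C(11,2) = 55 ways to split 9 among 3 bins.
Subtract solutions that violate a single cap (substitute x_i' = x_i − (cap_i+1)): x_1 ≥ 7 gives C(4,2) = 6; x_2 ≥ 6 gives C(5,2) = 10; x_3 ≥ 5 gives C(6,2) = 15. Together 31.
No two caps can be exceeded simultaneously, so the pair terms are all 0.
By inclusion–exclusion the count is 55 − 31 + 0 = 24.

24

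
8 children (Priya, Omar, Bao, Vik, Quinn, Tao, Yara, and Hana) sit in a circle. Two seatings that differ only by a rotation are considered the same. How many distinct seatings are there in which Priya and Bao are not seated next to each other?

Without the restriction there are (7)! = 5040 seatings.
Seatings with Priya beside Bao: treat them as a block with 2 internal orders, giving 2 × (6)! = 1440.
Subtracting, 5040 − 1440 = 3600.

3600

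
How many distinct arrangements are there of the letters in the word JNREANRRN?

10080

Letter multiplicities in JNREANRRN: A×1, E×1, J×1, N×3, R×3.
So there are 9! / (3!·3!) = 10080 distinguishable arrangements.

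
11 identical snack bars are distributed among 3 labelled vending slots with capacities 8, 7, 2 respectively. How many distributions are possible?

18

Without the upper bounds there are C(13,2) = 78 ways to split 11 among 3 vending slots.
Subtract solutions that violate a single cap (substitute x_i' = x_i − (cap_i+1)): x_1 ≥ 9 gives C(4,2) = 6; x_2 ≥ 8 gives C(5,2) = 10; x_3 ≥ 3 gives C(10,2) = 45. Together 61.
Add back pairs where two caps are both exceeded: 0 + 0 + 1 = 1.
By inclusion–exclusion the count is 78 − 61 + 1 = 18.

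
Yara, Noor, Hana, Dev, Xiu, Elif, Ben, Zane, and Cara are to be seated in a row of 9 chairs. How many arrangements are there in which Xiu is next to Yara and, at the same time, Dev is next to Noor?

Treat {Xiu,Yara} as one block (2 orders) and {Dev,Noor} as another (2 orders).
That leaves 7 units to arrange: 2 × 2 × 7! = 4 × 5040 = 20160.

20160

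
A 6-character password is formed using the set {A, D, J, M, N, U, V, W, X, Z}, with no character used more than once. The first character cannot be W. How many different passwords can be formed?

The first character has 10−1 = 9 choices (anything except W).
The remaining 5 characters are filled from the other 9 symbols without repetition: 9 × 8 × 7 × 6 × 5 = 15120.
Total: 9 × 15120 = 136080.

136080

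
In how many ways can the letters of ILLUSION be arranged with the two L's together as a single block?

Treat the 2 copies of L as a single block. The multiset to arrange is then {LL, I, I, N, O, S, U}, 7 items in all.
That gives (7)!/(2!) = 2520 arrangements.

2520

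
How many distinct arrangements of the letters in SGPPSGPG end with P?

210

With the last slot taken by P, it remains to arrange the other 7 letters (SGPSGPG).
Those 7 letters have G appearing 3 times, P appearing twice, and S appearing twice, giving (7)!/(3!·2!·2!) = 210.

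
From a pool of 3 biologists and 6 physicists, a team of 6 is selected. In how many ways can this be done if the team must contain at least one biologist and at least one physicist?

Unrestricted: C(9,6) = 84 ways to pick any 6 of the 9.
Selections missing a whole group: no biologists → C(6,6) = 1; no physicists → C(3,6) = 0.
Both groups omitted at once is impossible, so 84 − 1 = 83.

83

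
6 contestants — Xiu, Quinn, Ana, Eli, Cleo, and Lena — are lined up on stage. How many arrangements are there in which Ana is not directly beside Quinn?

There are 6! = 720 arrangements in all. If Ana and Quinn are adjacent, merging them into one block gives 2·(5)! = 240 arrangements.
Complementary counting: 720 − 240 = 480.

480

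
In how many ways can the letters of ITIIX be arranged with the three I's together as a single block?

6

Treat the 3 copies of I as a single block. The multiset to arrange is then {III, T, X}, 3 items in all.
All 3 items are distinct, so there are (3)! = 6 arrangements.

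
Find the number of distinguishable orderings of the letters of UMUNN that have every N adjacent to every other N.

Treat the 2 copies of N as a single block. The multiset to arrange is then {NN, M, U, U}, 4 items in all.
That gives (4)!/(2!) = 12 arrangements.

12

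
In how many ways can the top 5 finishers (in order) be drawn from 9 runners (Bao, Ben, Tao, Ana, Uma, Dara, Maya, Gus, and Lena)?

There are 9 choices for 1st place, 8 for 2nd, and so on down to 5 for position 5.
That gives 9 × 8 × 7 × 6 × 5 = 15120.

15120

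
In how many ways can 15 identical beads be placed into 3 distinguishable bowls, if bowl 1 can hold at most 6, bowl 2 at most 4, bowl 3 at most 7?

By stars and bars, unrestricted non-negative solutions to x_1+…+x_3 = 15 number C(15+2,2) = 136.
Subtract solutions that violate a single cap (substitute x_i' = x_i − (cap_i+1)): x_1 ≥ 7 gives C(10,2) = 45; x_2 ≥ 5 gives C(12,2) = 66; x_3 ≥ 8 gives C(9,2) = 36. Together 147.
Add back pairs where two caps are both exceeded: 10 + 1 + 6 = 17.
By inclusion–exclusion the count is 136 − 147 + 17 = 6.

6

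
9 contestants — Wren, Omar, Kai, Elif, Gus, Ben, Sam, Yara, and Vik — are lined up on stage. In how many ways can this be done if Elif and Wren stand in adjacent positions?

80640

Treat {Elif, Wren} as a single unit. There are 8 units to order, and the pair itself can be ordered 2 ways.
So the count is 2·(8)! = 80640.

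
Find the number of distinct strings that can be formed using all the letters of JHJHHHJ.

Letter multiplicities in JHJHHHJ: H×4, J×3.
Dividing 7! = 5040 by 4!·3! = 144 for the repeated letters gives 35.

35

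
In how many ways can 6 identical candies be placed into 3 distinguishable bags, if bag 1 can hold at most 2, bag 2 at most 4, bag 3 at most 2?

Without the upper bounds there are C(8,2) = 28 ways to split 6 among 3 bags.
Subtract solutions that violate a single cap (substitute x_i' = x_i − (cap_i+1)): x_1 ≥ 3 gives C(5,2) = 10; x_2 ≥ 5 gives C(3,2) = 3; x_3 ≥ 3 gives C(5,2) = 10. Together 23.
Add back pairs where two caps are both exceeded: 0 + 1 + 0 = 1.
By inclusion–exclusion the count is 28 − 23 + 1 = 6.

6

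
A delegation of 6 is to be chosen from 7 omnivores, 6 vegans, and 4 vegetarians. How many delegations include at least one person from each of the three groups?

With no constraint there are C(17,6) = 12376 possible selections.
Selections missing a whole group: no omnivores → C(10,6) = 210; no vegans → C(11,6) = 462; no vegetarians → C(13,6) = 1716.
Add back selections omitting two groups (i.e. drawn from a single group): C(7,6) + C(6,6) + C(4,6) = 8.
By inclusion–exclusion: 12376 − 2388 + 8 = 9996.

9996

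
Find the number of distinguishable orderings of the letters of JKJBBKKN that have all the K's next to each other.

180

Treat the 3 copies of K as a single block. The multiset to arrange is then {KKK, B, B, J, J, N}, 6 items in all.
That gives (6)!/(2!·2!) = 180 arrangements.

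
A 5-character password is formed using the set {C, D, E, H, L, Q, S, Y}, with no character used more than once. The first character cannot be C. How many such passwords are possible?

The first character has 8−1 = 7 choices (anything except C).
The remaining 4 characters are filled from the other 7 symbols without repetition: 7 × 6 × 5 × 4 = 840.
Total: 7 × 840 = 5880.

5880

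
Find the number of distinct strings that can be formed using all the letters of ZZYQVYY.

Letter multiplicities in ZZYQVYY: Q×1, V×1, Y×3, Z×2.
The number of distinct arrangements is 7!/(3!·2!) = 5040/12 = 420.

420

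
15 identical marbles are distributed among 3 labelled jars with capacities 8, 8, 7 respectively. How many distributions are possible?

Without the upper bounds there are C(17,2) = 136 ways to split 15 among 3 jars.
Subtract solutions that violate a single cap (substitute x_i' = x_i − (cap_i+1)): x_1 ≥ 9 gives C(8,2) = 28; x_2 ≥ 9 gives C(8,2) = 28; x_3 ≥ 8 gives C(9,2) = 36. Together 92.
No two caps can be exceeded simultaneously, so the pair terms are all 0.
By inclusion–exclusion the count is 136 − 92 + 0 = 44.

44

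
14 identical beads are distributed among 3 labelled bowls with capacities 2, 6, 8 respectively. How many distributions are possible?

Ignoring the caps, the number of non-negative solutions to x_1+…+x_3 = 14 is C(16,2) = 120.
Subtract solutions that violate a single cap (substitute x_i' = x_i − (cap_i+1)): x_1 ≥ 3 gives C(13,2) = 78; x_2 ≥ 7 gives C(9,2) = 36; x_3 ≥ 9 gives C(7,2) = 21. Together 135.
Add back pairs where two caps are both exceeded: 15 + 6 + 0 = 21.
By inclusion–exclusion the count is 120 − 135 + 21 = 6.

6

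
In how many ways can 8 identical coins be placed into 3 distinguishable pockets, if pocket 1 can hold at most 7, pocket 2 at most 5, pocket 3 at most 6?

Ignoring the caps, the number of non-negative solutions to x_1+…+x_3 = 8 is C(10,2) = 45.
Subtract solutions that violate a single cap (substitute x_i' = x_i − (cap_i+1)): x_1 ≥ 8 gives C(2,2) = 1; x_2 ≥ 6 gives C(4,2) = 6; x_3 ≥ 7 gives C(3,2) = 3. Together 10.
No two caps can be exceeded simultaneously, so the pair terms are all 0.
By inclusion–exclusion the count is 45 − 10 + 0 = 35.

35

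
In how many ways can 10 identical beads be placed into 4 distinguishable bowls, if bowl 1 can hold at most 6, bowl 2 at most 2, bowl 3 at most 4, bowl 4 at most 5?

By stars and bars, unrestricted non-negative solutions to x_1+…+x_4 = 10 number C(10+3,3) = 286.
Subtract solutions that violate a single cap (substitute x_i' = x_i − (cap_i+1)): x_1 ≥ 7 gives C(6,3) = 20; x_2 ≥ 3 gives C(10,3) = 120; x_3 ≥ 5 gives C(8,3) = 56; x_4 ≥ 6 gives C(7,3) = 35. Together 231.
Add back pairs where two caps are both exceeded: 1 + 0 + 0 + 10 + 4 + 0 = 15.
By inclusion–exclusion the count is 286 − 231 + 15 = 70.

70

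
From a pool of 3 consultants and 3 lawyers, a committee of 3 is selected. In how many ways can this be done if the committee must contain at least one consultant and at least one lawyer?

Unrestricted: C(6,3) = 20 ways to pick any 3 of the 6.
Selections missing a whole group: no consultants → C(3,3) = 1; no lawyers → C(3,3) = 1.
Both groups omitted at once is impossible, so 20 − 2 = 18.

18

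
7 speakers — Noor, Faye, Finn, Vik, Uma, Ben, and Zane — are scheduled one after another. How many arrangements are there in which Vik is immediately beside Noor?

Treat {Vik, Noor} as a single unit. There are 6 units to order, and the pair itself can be ordered 2 ways.
So the count is 2·(6)! = 1440.

1440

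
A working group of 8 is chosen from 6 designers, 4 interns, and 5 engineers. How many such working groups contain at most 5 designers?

6399

Split by how many designers are chosen (0 through 5).
Sum: C(6,0)·C(9,8) + C(6,1)·C(9,7) + C(6,2)·C(9,6) + C(6,3)·C(9,5) + C(6,4)·C(9,4) + C(6,5)·C(9,3) = 9 + 216 + 1260 + 2520 + 1890 + 504 = 6399.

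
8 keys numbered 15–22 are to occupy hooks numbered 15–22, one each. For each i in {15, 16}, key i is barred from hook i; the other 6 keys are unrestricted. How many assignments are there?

30960

Let Aᵢ (for i ∈ {15, 16}) be the placements that put key i in its forbidden hook. Any j of these fix j positions, leaving (8−j)! ways to fill the rest, and there are C(2,j) ways to pick which j.
By inclusion–exclusion, the number of valid placements is Σ_{j=0}^{2} (−1)^j C(2,j)·(8−j)!.
Computing: 40320 − 10080 + 720 = 30960.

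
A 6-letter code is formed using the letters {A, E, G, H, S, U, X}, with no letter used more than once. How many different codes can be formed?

5040

This is a permutation of 6 out of 7: P(7,6) = 7!/1!.
7 × 6 × 5 × 4 × 3 × 2 = 5040.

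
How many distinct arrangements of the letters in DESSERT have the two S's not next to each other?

900

Total arrangements of DESSERT: 7!/(2!·2!) = 1260.
If the two S's are adjacent, glue them into one block, leaving 6 items to arrange: (6)!/(2!) = 360 ways.
Hence 1260 − 360 = 900.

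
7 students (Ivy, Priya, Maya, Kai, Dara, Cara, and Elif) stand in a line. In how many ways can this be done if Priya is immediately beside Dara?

1440

Glue Priya and Dara into one block (2 internal orders), leaving 6 units to arrange in a row.
That gives 2 × 6! = 2 × 720 = 1440.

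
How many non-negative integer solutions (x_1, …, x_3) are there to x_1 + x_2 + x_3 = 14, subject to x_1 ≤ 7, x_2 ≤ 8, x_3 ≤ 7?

By stars and bars, unrestricted non-negative solutions to x_1+…+x_3 = 14 number C(14+2,2) = 120.
Subtract solutions that violate a single cap (substitute x_i' = x_i − (cap_i+1)): x_1 ≥ 8 gives C(8,2) = 28; x_2 ≥ 9 gives C(7,2) = 21; x_3 ≥ 8 gives C(8,2) = 28. Together 77.
No two caps can be exceeded simultaneously, so the pair terms are all 0.
By inclusion–exclusion the count is 120 − 77 + 0 = 43.

43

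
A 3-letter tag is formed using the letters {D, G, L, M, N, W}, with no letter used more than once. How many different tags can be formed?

120

Choose and order 3 of the 6 symbols: the first letter has 6 options, the next 5, then 4.
6 × 5 × 4 = 120.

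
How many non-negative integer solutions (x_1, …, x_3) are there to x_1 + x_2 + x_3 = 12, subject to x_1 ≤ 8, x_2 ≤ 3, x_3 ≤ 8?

By stars and bars, unrestricted non-negative solutions to x_1+…+x_3 = 12 number C(12+2,2) = 91.
Subtract solutions that violate a single cap (substitute x_i' = x_i − (cap_i+1)): x_1 ≥ 9 gives C(5,2) = 10; x_2 ≥ 4 gives C(10,2) = 45; x_3 ≥ 9 gives C(5,2) = 10. Together 65.
No two caps can be exceeded simultaneously, so the pair terms are all 0.
By inclusion–exclusion the count is 91 − 65 + 0 = 26.

26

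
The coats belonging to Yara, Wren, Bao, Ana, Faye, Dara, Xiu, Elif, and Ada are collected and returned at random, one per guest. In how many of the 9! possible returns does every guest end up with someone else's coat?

Let Aᵢ be the assignments in which guest i gets their own coat. We want the size of the complement of A₁∪…∪A_9.
By inclusion–exclusion this is Σ_{j=0}^{9} (−1)^j C(9,j)·(9−j)!.
Computing: 362880 − 362880 + 181440 − 60480 + 15120 − 3024 + 504 − 72 + 9 − 1 = 133496.

133496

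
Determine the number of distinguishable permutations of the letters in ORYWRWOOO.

ORYWRWOOO has 9 letters with O appearing 4 times, R appearing twice, and W appearing twice.
The number of distinct arrangements is 9!/(4!·2!·2!) = 362880/96 = 3780.

3780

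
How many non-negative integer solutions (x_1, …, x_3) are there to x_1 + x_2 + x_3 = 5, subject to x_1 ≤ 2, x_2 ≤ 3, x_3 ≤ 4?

Without the upper bounds there are C(7,2) = 21 ways to split 5 among 3 variables.
Subtract solutions that violate a single cap (substitute x_i' = x_i − (cap_i+1)): x_1 ≥ 3 gives C(4,2) = 6; x_2 ≥ 4 gives C(3,2) = 3; x_3 ≥ 5 gives C(2,2) = 1. Together 10.
No two caps can be exceeded simultaneously, so the pair terms are all 0.
By inclusion–exclusion the count is 21 − 10 + 0 = 11.

11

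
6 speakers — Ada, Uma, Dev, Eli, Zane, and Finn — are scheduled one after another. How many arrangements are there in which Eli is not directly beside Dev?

480

There are 6! = 720 arrangements in all. If Eli and Dev are adjacent, merging them into one block gives 2·(5)! = 240 arrangements.
So 720 − 240 = 480 arrangements keep them apart.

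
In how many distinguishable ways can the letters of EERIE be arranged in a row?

20

EERIE has 5 letters with E appearing 3 times.
The number of distinct arrangements is 5!/(3!) = 120/6 = 20.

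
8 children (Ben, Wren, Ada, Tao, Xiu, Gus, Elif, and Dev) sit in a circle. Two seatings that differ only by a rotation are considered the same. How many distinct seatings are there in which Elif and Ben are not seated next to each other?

3600

All circular seatings of 8 people number (7)! = 5040.
Seatings with Elif beside Ben: treat them as a block with 2 internal orders, giving 2 × (6)! = 1440.
Subtracting, 5040 − 1440 = 3600.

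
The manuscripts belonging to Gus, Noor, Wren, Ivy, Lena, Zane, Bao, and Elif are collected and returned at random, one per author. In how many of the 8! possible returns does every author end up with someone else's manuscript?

14833

Count assignments avoiding every fixed point. For any j of the 8 authors fixed to their own manuscript, the other 8−j can be arranged in (8−j)! ways.
By inclusion–exclusion this is Σ_{j=0}^{8} (−1)^j C(8,j)·(8−j)!.
Computing: 40320 − 40320 + 20160 − 6720 + 1680 − 336 + 56 − 8 + 1 = 14833.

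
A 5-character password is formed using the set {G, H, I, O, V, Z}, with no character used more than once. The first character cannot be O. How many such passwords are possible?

600

The first character has 6−1 = 5 choices (anything except O).
The remaining 4 characters are filled from the other 5 symbols without repetition: 5 × 4 × 3 × 2 = 120.
Total: 5 × 120 = 600.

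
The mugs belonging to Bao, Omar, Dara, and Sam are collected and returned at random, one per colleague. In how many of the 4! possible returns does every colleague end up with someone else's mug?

9

Let Aᵢ be the assignments in which colleague i gets their own mug. We want the size of the complement of A₁∪…∪A_4.
By inclusion–exclusion this is Σ_{j=0}^{4} (−1)^j C(4,j)·(4−j)!.
Computing: 24 − 24 + 12 − 4 + 1 = 9.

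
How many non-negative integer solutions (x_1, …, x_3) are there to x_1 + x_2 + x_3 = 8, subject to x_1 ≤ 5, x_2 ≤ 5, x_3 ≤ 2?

Without the upper bounds there are C(10,2) = 45 ways to split 8 among 3 variables.
Subtract solutions that violate a single cap (substitute x_i' = x_i − (cap_i+1)): x_1 ≥ 6 gives C(4,2) = 6; x_2 ≥ 6 gives C(4,2) = 6; x_3 ≥ 3 gives C(7,2) = 21. Together 33.
No two caps can be exceeded simultaneously, so the pair terms are all 0.
By inclusion–exclusion the count is 45 − 33 + 0 = 12.

12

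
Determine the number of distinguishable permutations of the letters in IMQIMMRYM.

7560

IMQIMMRYM has 9 letters with I appearing twice and M appearing 4 times.
So there are 9! / (4!·2!) = 7560 distinguishable arrangements.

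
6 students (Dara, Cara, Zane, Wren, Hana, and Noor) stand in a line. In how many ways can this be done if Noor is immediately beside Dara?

Glue Noor and Dara into one block (2 internal orders), leaving 5 units to arrange in a row.
So the count is 2·(5)! = 240.

240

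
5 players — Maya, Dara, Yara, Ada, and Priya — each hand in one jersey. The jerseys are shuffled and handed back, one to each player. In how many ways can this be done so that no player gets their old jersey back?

44

Let Aᵢ be the assignments in which player i gets their old jersey. We want the size of the complement of A₁∪…∪A_5.
By inclusion–exclusion this is Σ_{j=0}^{5} (−1)^j C(5,j)·(5−j)!.
Computing: 120 − 120 + 60 − 20 + 5 − 1 = 44.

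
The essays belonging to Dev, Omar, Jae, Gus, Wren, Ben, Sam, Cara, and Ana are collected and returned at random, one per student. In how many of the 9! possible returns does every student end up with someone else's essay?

133496

Count assignments avoiding every fixed point. For any j of the 9 students fixed to their own essay, the other 9−j can be arranged in (9−j)! ways.
By inclusion–exclusion this is Σ_{j=0}^{9} (−1)^j C(9,j)·(9−j)!.
Computing: 362880 − 362880 + 181440 − 60480 + 15120 − 3024 + 504 − 72 + 9 − 1 = 133496.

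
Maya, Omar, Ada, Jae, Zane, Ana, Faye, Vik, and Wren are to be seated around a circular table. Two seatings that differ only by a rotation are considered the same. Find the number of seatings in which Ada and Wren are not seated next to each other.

30240

All circular seatings of 9 people number (8)! = 40320.
Those with Ada next to Wren: fuse the pair into one unit and seat 8 units around a circle — 2·(7)! = 10080.
Subtracting, 40320 − 10080 = 30240.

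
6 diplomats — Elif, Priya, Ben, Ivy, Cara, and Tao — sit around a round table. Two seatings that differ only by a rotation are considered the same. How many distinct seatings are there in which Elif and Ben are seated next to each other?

Treat {Elif, Ben} as one unit (2 internal orders) and seat the resulting 5 units around the table: (4)! circular arrangements.
So 2 × (4)! = 2 × 24 = 48.

48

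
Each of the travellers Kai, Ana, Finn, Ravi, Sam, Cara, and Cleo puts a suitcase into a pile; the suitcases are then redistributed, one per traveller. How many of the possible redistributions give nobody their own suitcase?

1854

Count assignments avoiding every fixed point. For any j of the 7 travellers fixed to their own suitcase, the other 7−j can be arranged in (7−j)! ways.
By inclusion–exclusion this is Σ_{j=0}^{7} (−1)^j C(7,j)·(7−j)!.
Computing: 5040 − 5040 + 2520 − 840 + 210 − 42 + 7 − 1 = 1854.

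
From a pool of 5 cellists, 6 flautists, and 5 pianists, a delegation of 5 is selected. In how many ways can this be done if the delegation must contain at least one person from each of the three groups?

3200

With no constraint there are C(16,5) = 4368 possible selections.
Selections missing a whole group: no cellists → C(11,5) = 462; no flautists → C(10,5) = 252; no pianists → C(11,5) = 462.
Add back selections omitting two groups (i.e. drawn from a single group): C(5,5) + C(6,5) + C(5,5) = 8.
By inclusion–exclusion: 4368 − 1176 + 8 = 3200.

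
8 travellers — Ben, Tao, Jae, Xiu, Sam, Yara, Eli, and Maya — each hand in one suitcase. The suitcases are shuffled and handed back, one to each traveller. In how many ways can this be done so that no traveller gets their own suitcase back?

Count assignments avoiding every fixed point. For any j of the 8 travellers fixed to their own suitcase, the other 8−j can be arranged in (8−j)! ways.
By inclusion–exclusion this is Σ_{j=0}^{8} (−1)^j C(8,j)·(8−j)!.
Computing: 40320 − 40320 + 20160 − 6720 + 1680 − 336 + 56 − 8 + 1 = 14833.

14833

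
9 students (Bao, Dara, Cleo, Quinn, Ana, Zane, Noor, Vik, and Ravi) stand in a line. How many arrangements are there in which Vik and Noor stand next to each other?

Glue Vik and Noor into one block (2 internal orders), leaving 8 units to arrange in a row.
So the count is 2·(8)! = 80640.

80640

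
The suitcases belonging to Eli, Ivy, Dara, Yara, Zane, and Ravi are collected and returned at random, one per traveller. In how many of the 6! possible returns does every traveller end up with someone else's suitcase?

265

This is the derangement count D_6: permutations of 6 items with no fixed point.
By inclusion–exclusion this is Σ_{j=0}^{6} (−1)^j C(6,j)·(6−j)!.
Computing: 720 − 720 + 360 − 120 + 30 − 6 + 1 = 265.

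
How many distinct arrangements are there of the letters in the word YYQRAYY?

210

YYQRAYY has 7 letters with Y appearing 4 times.
So there are 7! / (4!) = 210 distinguishable arrangements.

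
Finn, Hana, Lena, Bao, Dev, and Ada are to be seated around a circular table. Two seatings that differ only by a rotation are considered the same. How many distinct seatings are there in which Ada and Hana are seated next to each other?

Treat {Ada, Hana} as one unit (2 internal orders) and seat the resulting 5 units around the table: (4)! circular arrangements.
So 2 × (4)! = 2 × 24 = 48.

48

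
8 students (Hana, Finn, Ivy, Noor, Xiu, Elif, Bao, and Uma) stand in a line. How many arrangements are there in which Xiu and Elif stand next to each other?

10080

Treat {Xiu, Elif} as a single unit. There are 7 units to order, and the pair itself can be ordered 2 ways.
That gives 2 × 7! = 2 × 5040 = 10080.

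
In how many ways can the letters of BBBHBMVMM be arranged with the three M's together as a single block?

210

Treat the 3 copies of M as a single block. The multiset to arrange is then {MMM, B, B, B, B, H, V}, 7 items in all.
That gives (7)!/(4!) = 210 arrangements.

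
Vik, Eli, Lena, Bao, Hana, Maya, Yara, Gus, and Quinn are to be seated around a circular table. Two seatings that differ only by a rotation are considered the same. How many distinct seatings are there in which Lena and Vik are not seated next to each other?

All circular seatings of 9 people number (8)! = 40320.
Seatings with Lena beside Vik: treat them as a block with 2 internal orders, giving 2 × (7)! = 10080.
Subtracting, 40320 − 10080 = 30240.

30240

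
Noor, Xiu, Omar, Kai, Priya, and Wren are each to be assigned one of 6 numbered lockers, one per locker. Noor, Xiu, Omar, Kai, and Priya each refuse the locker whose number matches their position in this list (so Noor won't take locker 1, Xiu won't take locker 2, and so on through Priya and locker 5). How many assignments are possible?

Let Aᵢ (for 1 ≤ i ≤ 5) be the placements that put person i in their forbidden locker. Any j of these fix j positions, leaving (6−j)! ways to fill the rest, and there are C(5,j) ways to pick which j.
By inclusion–exclusion, the number of valid placements is Σ_{j=0}^{5} (−1)^j C(5,j)·(6−j)!.
Computing: 720 − 600 + 240 − 60 + 10 − 1 = 309.

309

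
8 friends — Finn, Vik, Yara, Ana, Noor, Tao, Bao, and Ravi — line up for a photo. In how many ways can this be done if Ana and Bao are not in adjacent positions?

Of the 8! = 40320 arrangements, those with Ana and Bao adjacent number 2 × 7! = 10080 (treat the pair as a block with 2 internal orders).
Complementary counting: 40320 − 10080 = 30240.

30240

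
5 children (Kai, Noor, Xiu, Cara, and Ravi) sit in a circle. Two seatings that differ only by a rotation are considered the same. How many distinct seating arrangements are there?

24

Fix one person's seat to break rotational symmetry; the remaining 4 people can be arranged in (4)! = 24 ways.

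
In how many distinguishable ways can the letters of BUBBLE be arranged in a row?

Letter multiplicities in BUBBLE: B×3, E×1, L×1, U×1.
Dividing 6! = 720 by 3! = 6 for the repeated letters gives 120.

120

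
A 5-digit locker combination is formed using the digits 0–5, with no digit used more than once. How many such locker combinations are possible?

This is a permutation of 5 out of 6: P(6,5) = 6!/1!.
6 × 5 × 4 × 3 × 2 = 720.

720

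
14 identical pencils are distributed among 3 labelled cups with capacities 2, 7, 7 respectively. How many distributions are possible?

Without the upper bounds there are C(16,2) = 120 ways to split 14 among 3 cups.
Subtract solutions that violate a single cap (substitute x_i' = x_i − (cap_i+1)): x_1 ≥ 3 gives C(13,2) = 78; x_2 ≥ 8 gives C(8,2) = 28; x_3 ≥ 8 gives C(8,2) = 28. Together 134.
Add back pairs where two caps are both exceeded: 10 + 10 + 0 = 20.
By inclusion–exclusion the count is 120 − 134 + 20 = 6.

6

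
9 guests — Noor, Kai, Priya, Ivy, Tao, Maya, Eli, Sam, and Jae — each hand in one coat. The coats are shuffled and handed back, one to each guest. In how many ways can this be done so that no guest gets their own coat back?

This is the derangement count D_9: permutations of 9 items with no fixed point.
By inclusion–exclusion this is Σ_{j=0}^{9} (−1)^j C(9,j)·(9−j)!.
Computing: 362880 − 362880 + 181440 − 60480 + 15120 − 3024 + 504 − 72 + 9 − 1 = 133496.

133496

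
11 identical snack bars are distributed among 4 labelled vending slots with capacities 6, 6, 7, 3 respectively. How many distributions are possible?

By stars and bars, unrestricted non-negative solutions to x_1+…+x_4 = 11 number C(11+3,3) = 364.
Subtract solutions that violate a single cap (substitute x_i' = x_i − (cap_i+1)): x_1 ≥ 7 gives C(7,3) = 35; x_2 ≥ 7 gives C(7,3) = 35; x_3 ≥ 8 gives C(6,3) = 20; x_4 ≥ 4 gives C(10,3) = 120. Together 210.
Add back pairs where two caps are both exceeded: 0 + 0 + 1 + 0 + 1 + 0 = 2.
By inclusion–exclusion the count is 364 − 210 + 2 = 156.

156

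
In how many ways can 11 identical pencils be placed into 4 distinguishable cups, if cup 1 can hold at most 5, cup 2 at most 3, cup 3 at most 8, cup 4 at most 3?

86

By stars and bars, unrestricted non-negative solutions to x_1+…+x_4 = 11 number C(11+3,3) = 364.
Subtract solutions that violate a single cap (substitute x_i' = x_i − (cap_i+1)): x_1 ≥ 6 gives C(8,3) = 56; x_2 ≥ 4 gives C(10,3) = 120; x_3 ≥ 9 gives C(5,3) = 10; x_4 ≥ 4 gives C(10,3) = 120. Together 306.
Add back pairs where two caps are both exceeded: 4 + 0 + 4 + 0 + 20 + 0 = 28.
By inclusion–exclusion the count is 364 − 306 + 28 = 86.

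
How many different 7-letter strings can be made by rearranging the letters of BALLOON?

1260

The 7 letters of BALLOON have repeats: L appearing twice and O appearing twice.
The number of distinct arrangements is 7!/(2!·2!) = 5040/4 = 1260.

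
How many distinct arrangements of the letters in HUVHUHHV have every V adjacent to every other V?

105

Treat the 2 copies of V as a single block. The multiset to arrange is then {VV, H, H, H, H, U, U}, 7 items in all.
That gives (7)!/(4!·2!) = 105 arrangements.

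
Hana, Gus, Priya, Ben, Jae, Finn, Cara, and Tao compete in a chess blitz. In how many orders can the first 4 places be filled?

1680

There are 8 choices for 1st place, 7 for 2nd, and so on down to 5 for position 4.
That gives 8 × 7 × 6 × 5 = 1680.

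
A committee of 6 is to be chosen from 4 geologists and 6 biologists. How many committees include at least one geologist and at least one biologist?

209

With no constraint there are C(10,6) = 210 possible selections.
Selections missing a whole group: no geologists → C(6,6) = 1; no biologists → C(4,6) = 0.
Both groups omitted at once is impossible, so 210 − 1 = 209.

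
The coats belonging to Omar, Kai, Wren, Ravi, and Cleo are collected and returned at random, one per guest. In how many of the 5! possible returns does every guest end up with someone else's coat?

44

Let Aᵢ be the assignments in which guest i gets their own coat. We want the size of the complement of A₁∪…∪A_5.
By inclusion–exclusion this is Σ_{j=0}^{5} (−1)^j C(5,j)·(5−j)!.
Computing: 120 − 120 + 60 − 20 + 5 − 1 = 44.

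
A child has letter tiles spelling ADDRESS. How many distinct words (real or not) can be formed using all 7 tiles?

ADDRESS has 7 letters with D appearing twice and S appearing twice.
Dividing 7! = 5040 by 2!·2! = 4 for the repeated letters gives 1260.

1260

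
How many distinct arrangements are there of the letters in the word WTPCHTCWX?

The 9 letters of WTPCHTCWX have repeats: C appearing twice, T appearing twice, and W appearing twice.
The number of distinct arrangements is 9!/(2!·2!·2!) = 362880/8 = 45360.

45360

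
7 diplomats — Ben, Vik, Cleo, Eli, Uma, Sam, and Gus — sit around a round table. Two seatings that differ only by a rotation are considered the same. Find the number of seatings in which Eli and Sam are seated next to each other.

Treat {Eli, Sam} as one unit (2 internal orders) and seat the resulting 6 units around the table: (5)! circular arrangements.
So 2 × (5)! = 2 × 120 = 240.

240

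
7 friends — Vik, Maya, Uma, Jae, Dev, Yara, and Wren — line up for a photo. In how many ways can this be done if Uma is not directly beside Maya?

3600

There are 7! = 5040 arrangements in all. If Uma and Maya are adjacent, merging them into one block gives 2·(6)! = 1440 arrangements.
So 5040 − 1440 = 3600 arrangements keep them apart.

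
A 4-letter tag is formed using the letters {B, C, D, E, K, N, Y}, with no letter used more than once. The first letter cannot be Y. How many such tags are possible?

720

The first letter has 7−1 = 6 choices (anything except Y).
The remaining 3 letters are filled from the other 6 symbols without repetition: 6 × 5 × 4 = 120.
Total: 6 × 120 = 720.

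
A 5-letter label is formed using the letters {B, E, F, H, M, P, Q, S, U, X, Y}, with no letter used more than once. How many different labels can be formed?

This is a permutation of 5 out of 11: P(11,5) = 11!/6!.
That product is 11 × 10 × 9 × 8 × 7 = 55440.

55440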